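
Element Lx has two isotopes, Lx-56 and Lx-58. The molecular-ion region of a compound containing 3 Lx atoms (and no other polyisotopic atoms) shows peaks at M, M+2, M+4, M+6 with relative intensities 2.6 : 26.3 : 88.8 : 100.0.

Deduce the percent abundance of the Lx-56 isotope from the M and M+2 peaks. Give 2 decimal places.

Let p = fractional abundance of Lx-56. I(M+2)/I(M) = [C(3,1)·p^2·(1−p)] / p^3 = 3·(1−p)/p = 26.3/2.6 = 10.1154
(1−p)/p = 10.1154/3 = 3.3718  ⇒  p = 1/(1 + 3.3718) = 0.2287
Lx-56: 22.87%, Lx-58: 77.13%.

22.87%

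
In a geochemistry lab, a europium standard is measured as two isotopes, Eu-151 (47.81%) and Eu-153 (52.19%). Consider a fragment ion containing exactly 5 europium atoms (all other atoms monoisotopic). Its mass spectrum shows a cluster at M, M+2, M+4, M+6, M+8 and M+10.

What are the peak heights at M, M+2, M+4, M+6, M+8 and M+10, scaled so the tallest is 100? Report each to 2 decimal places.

The 5 Eu atoms are independent, so intensities follow the terms of (0.4781 + 0.5219)^5.
P(M) = 0.4781^5 = 0.024980
P(M+2) = 5 × 0.4781^4 × 0.5219^1 = 0.136343
P(M+4) = 10 × 0.4781^3 × 0.5219^2 = 0.297667
P(M+6) = 10 × 0.4781^2 × 0.5219^3 = 0.324937
P(M+8) = 5 × 0.4781^1 × 0.5219^4 = 0.177353
P(M+10) = 0.5219^5 = 0.038720
The M+6 peak is largest (0.324937); scaling to 100 gives 7.69 : 41.96 : 91.61 : 100.00 : 54.58 : 11.92.

7.69 : 41.96 : 91.61 : 100.00 : 54.58 : 11.92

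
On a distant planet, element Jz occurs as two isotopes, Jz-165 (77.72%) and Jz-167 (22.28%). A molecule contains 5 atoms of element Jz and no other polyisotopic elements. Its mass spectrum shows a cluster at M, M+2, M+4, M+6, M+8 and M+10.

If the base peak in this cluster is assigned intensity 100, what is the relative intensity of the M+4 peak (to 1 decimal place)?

Term probabilities: M 0.2836, M+2 0.4065, M+4 0.2330, M+6 0.0668, M+8 0.0096, M+10 0.0005. Base peak = M+2.
P(M+2) = C(5,1) × 0.7772^4 × 0.2228^1 = 5 × 0.36486413 × 0.2228 = 0.406459 (base)
P(M+4) = C(5,2) × 0.7772^3 × 0.2228^2 = 10 × 0.46945976 × 0.04963984 = 0.233039
Relative intensity = 0.233039 / 0.406459 × 100 = 57.3

57.3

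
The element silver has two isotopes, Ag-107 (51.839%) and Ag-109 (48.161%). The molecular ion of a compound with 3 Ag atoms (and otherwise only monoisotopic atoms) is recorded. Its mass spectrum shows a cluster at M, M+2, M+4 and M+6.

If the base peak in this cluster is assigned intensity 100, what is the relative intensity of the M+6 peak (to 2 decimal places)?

Term probabilities: M 0.1393, M+2 0.3883, M+4 0.3607, M+6 0.1117. Base peak = M+2.
P(M+2) = C(3,1) × 0.51839^2 × 0.48161^1 = 3 × 0.26872819 × 0.48161 = 0.388267 (base)
P(M+6) = C(3,3) × 0.51839^0 × 0.48161^3 = 1 × 1.0000 × 0.11170857 = 0.111709
Relative intensity = 0.111709 / 0.388267 × 100 = 28.77

28.77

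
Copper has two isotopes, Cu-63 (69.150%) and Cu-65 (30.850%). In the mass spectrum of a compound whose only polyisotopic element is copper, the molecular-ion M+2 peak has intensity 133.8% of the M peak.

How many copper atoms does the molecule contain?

For n independent Cu atoms, I(M+2)/I(M) = n · (abundance Cu-65) / (abundance Cu-63) = n · 0.30850/0.69150.
n = 1.338 × 0.69150/0.30850 = 3.00 ≈ 3

3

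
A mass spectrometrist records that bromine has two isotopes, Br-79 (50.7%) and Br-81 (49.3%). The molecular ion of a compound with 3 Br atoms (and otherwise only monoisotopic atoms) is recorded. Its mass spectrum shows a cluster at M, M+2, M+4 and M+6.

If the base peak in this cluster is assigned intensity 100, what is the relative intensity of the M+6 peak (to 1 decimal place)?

Binomial terms of (0.507 + 0.493)^3: M 0.1303, M+2 0.3802, M+4 0.3697, M+6 0.1198 → M+2 is the base peak.
P(M+2) = C(3,1) × 0.507^2 × 0.493^1 = 3 × 0.257049 × 0.4930 = 0.380175 (base)
P(M+6) = C(3,3) × 0.507^0 × 0.493^3 = 1 × 1.0000 × 0.11982316 = 0.119823
Relative intensity = 0.119823 / 0.380175 × 100 = 31.5

31.5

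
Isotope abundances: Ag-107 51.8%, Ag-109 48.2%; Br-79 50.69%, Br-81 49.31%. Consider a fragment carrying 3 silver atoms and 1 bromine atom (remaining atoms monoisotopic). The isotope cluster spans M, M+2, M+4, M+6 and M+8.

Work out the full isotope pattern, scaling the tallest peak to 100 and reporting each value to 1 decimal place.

Silver pattern (n=3): 0.13899183 : 0.3879965 : 0.3610315 : 0.11198017
Bromine pattern (n=1): 0.5069 : 0.4931
Convolve the two distributions (both contribute in 2-u steps):
  M: 0.13899183×0.5069 = 0.070455
  M+2: 0.13899183×0.4931 + 0.3879965×0.5069 = 0.265212
  M+4: 0.3879965×0.4931 + 0.3610315×0.5069 = 0.374328
  M+6: 0.3610315×0.4931 + 0.11198017×0.5069 = 0.234787
  M+8: 0.11198017×0.4931 = 0.055217
Scale to base peak (0.374328) = 100: 18.8 : 70.9 : 100.0 : 62.7 : 14.8

18.8 : 70.9 : 100.0 : 62.7 : 14.8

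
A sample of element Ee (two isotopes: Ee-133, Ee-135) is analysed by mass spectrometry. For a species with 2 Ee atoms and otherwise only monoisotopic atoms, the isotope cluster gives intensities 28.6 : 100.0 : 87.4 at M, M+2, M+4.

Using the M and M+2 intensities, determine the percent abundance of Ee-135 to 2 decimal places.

Let p = fractional abundance of Ee-133. I(M+2)/I(M) = [C(2,1)·p^1·(1−p)] / p^2 = 2·(1−p)/p = 100.0/28.6 = 3.4965
(1−p)/p = 3.4965/2 = 1.7483  ⇒  p = 1/(1 + 1.7483) = 0.3639
Ee-133: 36.39%, Ee-135: 63.61%.

63.61%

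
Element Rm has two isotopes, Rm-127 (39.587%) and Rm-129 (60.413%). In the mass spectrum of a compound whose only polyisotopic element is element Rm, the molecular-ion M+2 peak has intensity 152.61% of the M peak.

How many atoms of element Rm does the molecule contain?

For n independent Rm atoms, I(M+2)/I(M) = n · (abundance Rm-129) / (abundance Rm-127) = n · 0.60413/0.39587.
n = 1.5261 × 0.39587/0.60413 = 1.00 ≈ 1

1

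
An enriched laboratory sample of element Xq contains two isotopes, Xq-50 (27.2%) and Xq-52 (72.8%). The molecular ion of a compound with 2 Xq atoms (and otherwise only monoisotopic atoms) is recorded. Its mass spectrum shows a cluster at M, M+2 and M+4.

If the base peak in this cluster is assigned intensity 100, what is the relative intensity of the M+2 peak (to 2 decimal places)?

74.73

(0.272 + 0.728)^2 gives M 0.0740, M+2 0.3960, M+4 0.5300; the largest is M+4.
P(M+4) = C(2,2) × 0.272^0 × 0.728^2 = 1 × 1.0000 × 0.529984 = 0.529984 (base)
P(M+2) = C(2,1) × 0.272^1 × 0.728^1 = 2 × 0.2720 × 0.7280 = 0.396032
Relative intensity = 0.396032 / 0.529984 × 100 = 74.73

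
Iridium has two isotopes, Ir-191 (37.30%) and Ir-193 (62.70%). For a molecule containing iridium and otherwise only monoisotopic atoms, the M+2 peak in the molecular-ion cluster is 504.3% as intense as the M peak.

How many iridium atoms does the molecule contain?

3

With n Ir atoms, P(M+2)/P(M) = C(n,1)·p^(n−1)q / p^n = n·q/p = n · 0.6270/0.3730.
n = 5.043 × 0.3730/0.6270 = 3.00 ≈ 3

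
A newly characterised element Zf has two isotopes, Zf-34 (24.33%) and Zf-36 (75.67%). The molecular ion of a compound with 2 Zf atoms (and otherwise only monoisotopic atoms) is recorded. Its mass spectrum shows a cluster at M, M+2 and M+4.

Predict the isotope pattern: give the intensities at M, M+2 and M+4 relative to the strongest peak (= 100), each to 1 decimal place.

10.3 : 64.3 : 100.0

Each Zf atom is independently Zf-34 (p = 0.2433) or Zf-36 (q = 0.7567); the cluster is the binomial expansion (p + q)^2.
P(M) = 0.2433^2 = 0.059195
P(M+2) = 2 × 0.2433^1 × 0.7567^1 = 0.368210
P(M+4) = 0.7567^2 = 0.572595
The M+4 peak is largest (0.572595); scaling to 100 gives 10.3 : 64.3 : 100.0.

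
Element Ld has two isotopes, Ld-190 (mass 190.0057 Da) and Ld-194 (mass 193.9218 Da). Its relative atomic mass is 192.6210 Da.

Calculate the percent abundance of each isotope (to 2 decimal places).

Ld-190: 33.22%, Ld-194: 66.78%

Writing the weighted mean with unknown fraction x of Ld-190:
190.0057·x + 193.9218·(1 − x) = 192.6210
(190.0057 − 193.9218)·x = 192.6210 − 193.9218
x = -1.3008 / -3.9161 = 0.33217 → 33.22% Ld-190, 66.78% Ld-194.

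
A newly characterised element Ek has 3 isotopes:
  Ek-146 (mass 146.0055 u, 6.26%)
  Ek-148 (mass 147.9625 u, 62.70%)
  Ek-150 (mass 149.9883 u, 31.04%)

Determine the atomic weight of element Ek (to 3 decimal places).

148.469 u

Average mass = Σ (abundance × isotope mass) = 0.0626 × 146.0055 + 0.6270 × 147.9625 + 0.3104 × 149.9883
= 9.13994 + 92.77249 + 46.55637 = 148.46880 u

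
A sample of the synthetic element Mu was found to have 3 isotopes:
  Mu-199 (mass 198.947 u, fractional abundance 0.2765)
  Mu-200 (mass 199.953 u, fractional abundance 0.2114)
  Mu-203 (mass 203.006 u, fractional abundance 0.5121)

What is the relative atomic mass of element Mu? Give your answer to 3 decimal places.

201.238 u

Weight each isotope mass by its fractional abundance: 0.2765 × 198.947 + 0.2114 × 199.953 + 0.5121 × 203.006
= 55.0088 + 42.2701 + 103.9594 = 201.2383 u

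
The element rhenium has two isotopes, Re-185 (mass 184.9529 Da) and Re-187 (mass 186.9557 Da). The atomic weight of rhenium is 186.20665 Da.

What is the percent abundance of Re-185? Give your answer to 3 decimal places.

Let x be the fractional abundance of Re-185; then Re-187 has abundance 1 − x.
184.9529·x + 186.9557·(1 − x) = 186.20665
(184.9529 − 186.9557)·x = 186.20665 − 186.9557
x = -0.74905 / -2.0028 = 0.37400 → 37.400% Re-185, 62.600% Re-187.

37.400%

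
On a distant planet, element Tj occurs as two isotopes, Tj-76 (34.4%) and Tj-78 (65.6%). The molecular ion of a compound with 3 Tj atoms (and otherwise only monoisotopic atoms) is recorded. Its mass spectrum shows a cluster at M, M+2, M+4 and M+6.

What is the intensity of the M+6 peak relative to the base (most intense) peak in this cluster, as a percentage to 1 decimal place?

63.6%

Term probabilities: M 0.0407, M+2 0.2329, M+4 0.4441, M+6 0.2823. Base peak = M+4.
P(M+4) = C(3,2) × 0.344^1 × 0.656^2 = 3 × 0.3440 × 0.430336 = 0.444107 (base)
P(M+6) = C(3,3) × 0.344^0 × 0.656^3 = 1 × 1.0000 × 0.28230042 = 0.282300
Relative intensity = 0.282300 / 0.444107 × 100 = 63.6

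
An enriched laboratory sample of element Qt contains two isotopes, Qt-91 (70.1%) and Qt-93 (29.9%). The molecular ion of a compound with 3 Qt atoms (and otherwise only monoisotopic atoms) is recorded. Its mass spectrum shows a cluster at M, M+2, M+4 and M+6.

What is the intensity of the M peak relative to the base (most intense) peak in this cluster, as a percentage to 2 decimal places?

Binomial terms of (0.701 + 0.299)^3: M 0.3445, M+2 0.4408, M+4 0.1880, M+6 0.0267 → M+2 is the base peak.
P(M+2) = C(3,1) × 0.701^2 × 0.299^1 = 3 × 0.491401 × 0.2990 = 0.440787 (base)
P(M) = C(3,0) × 0.701^3 × 0.299^0 = 1 × 0.3444721 × 1.0000 = 0.344472
Relative intensity = 0.344472 / 0.440787 × 100 = 78.15

78.15%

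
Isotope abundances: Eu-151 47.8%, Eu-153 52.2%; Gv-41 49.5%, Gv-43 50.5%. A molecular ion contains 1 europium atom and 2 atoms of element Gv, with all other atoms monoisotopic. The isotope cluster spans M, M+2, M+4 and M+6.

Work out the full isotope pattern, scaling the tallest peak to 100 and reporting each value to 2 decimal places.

Europium pattern (n=1): 0.4780 : 0.5220
Element Gv pattern (n=2): 0.245025 : 0.49995 : 0.255025
Convolve the two distributions (both contribute in 2-u steps):
  M: 0.4780×0.245025 = 0.117122
  M+2: 0.4780×0.49995 + 0.5220×0.245025 = 0.366879
  M+4: 0.4780×0.255025 + 0.5220×0.49995 = 0.382876
  M+6: 0.5220×0.255025 = 0.133123
Scale to base peak (0.382876) = 100: 30.59 : 95.82 : 100.00 : 34.77

30.59 : 95.82 : 100.00 : 34.77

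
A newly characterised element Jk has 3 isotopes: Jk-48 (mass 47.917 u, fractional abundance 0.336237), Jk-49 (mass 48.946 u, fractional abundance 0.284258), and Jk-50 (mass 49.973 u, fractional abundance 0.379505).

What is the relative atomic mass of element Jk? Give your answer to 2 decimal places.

Weight each isotope mass by its fractional abundance: 0.336237 × 47.917 + 0.284258 × 48.946 + 0.379505 × 49.973
= 16.1115 + 13.9133 + 18.9650 = 48.9898 u

48.99 u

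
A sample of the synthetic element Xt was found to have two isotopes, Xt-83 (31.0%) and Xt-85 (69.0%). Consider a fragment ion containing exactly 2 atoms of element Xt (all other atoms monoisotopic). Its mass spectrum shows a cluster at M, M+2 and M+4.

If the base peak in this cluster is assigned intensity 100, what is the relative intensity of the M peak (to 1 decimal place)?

(0.310 + 0.690)^2 gives M 0.0961, M+2 0.4278, M+4 0.4761; the largest is M+4.
P(M+4) = C(2,2) × 0.310^0 × 0.690^2 = 1 × 1.0000 × 0.4761 = 0.476100 (base)
P(M) = C(2,0) × 0.310^2 × 0.690^0 = 1 × 0.0961 × 1.0000 = 0.096100
Relative intensity = 0.096100 / 0.476100 × 100 = 20.2

20.2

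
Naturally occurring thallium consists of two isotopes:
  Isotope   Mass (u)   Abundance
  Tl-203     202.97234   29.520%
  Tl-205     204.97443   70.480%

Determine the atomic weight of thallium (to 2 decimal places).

Average mass = Σ (abundance × isotope mass) = 0.29520 × 202.97234 + 0.70480 × 204.97443
= 59.917435 + 144.465978 = 204.383413 u

204.38 u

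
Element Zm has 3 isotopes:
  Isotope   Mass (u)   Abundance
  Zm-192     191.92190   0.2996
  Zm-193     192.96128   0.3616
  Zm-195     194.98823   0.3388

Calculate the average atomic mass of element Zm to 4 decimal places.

The abundance-weighted mean is 0.2996 × 191.92190 + 0.3616 × 192.96128 + 0.3388 × 194.98823
= 57.499801 + 69.774799 + 66.062012 = 193.336612 u

193.3366 u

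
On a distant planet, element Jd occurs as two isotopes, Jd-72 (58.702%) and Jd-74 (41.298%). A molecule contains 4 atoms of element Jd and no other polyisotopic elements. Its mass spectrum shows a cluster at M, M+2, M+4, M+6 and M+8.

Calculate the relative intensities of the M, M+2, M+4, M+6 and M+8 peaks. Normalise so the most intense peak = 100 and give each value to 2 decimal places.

Each Jd atom is independently Jd-72 (p = 0.58702) or Jd-74 (q = 0.41298); the cluster is the binomial expansion (p + q)^4.
P(M) = 0.58702^4 = 0.118744
P(M+2) = 4 × 0.58702^3 × 0.41298^1 = 0.334155
P(M+4) = 6 × 0.58702^2 × 0.41298^2 = 0.352627
P(M+6) = 4 × 0.58702^1 × 0.41298^3 = 0.165386
P(M+8) = 0.41298^4 = 0.029088
The M+4 peak is largest (0.352627); scaling to 100 gives 33.67 : 94.76 : 100.00 : 46.90 : 8.25.

33.67 : 94.76 : 100.00 : 46.90 : 8.25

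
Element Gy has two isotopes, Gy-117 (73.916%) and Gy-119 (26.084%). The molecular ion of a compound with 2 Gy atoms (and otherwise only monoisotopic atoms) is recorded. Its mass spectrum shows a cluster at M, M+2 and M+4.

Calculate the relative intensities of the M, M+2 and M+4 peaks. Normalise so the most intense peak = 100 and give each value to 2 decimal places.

100.00 : 70.58 : 12.45

Each Gy atom is independently Gy-117 (p = 0.73916) or Gy-119 (q = 0.26084); the cluster is the binomial expansion (p + q)^2.
P(M) = 0.73916^2 = 0.546358
P(M+2) = 2 × 0.73916^1 × 0.26084^1 = 0.385605
P(M+4) = 0.26084^2 = 0.068038
The M peak is largest (0.546358); scaling to 100 gives 100.00 : 70.58 : 12.45.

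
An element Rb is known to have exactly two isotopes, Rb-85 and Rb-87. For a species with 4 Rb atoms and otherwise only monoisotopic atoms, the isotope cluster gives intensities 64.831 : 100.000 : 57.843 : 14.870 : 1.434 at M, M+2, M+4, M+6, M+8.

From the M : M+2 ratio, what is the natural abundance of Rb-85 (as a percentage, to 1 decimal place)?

If p is the fraction of Rb that is Rb-85, then I(M+2)/I(M) = [C(4,1)·p^3·(1−p)] / p^4 = 4·(1−p)/p = 100.000/64.831 = 1.5425
(1−p)/p = 1.5425/4 = 0.3856  ⇒  p = 1/(1 + 0.3856) = 0.7217
Rb-85: 72.2%, Rb-87: 27.8%.

72.2%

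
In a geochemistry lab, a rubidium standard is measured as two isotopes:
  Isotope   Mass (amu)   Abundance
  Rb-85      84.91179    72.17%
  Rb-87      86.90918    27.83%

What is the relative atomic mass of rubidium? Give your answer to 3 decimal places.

85.468 amu

Weight each isotope mass by its fractional abundance: 0.7217 × 84.91179 + 0.2783 × 86.90918
= 61.280839 + 24.186825 = 85.467664 amu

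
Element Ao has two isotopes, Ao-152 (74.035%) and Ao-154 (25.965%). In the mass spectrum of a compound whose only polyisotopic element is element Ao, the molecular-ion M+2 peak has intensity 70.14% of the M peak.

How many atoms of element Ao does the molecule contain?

With n Ao atoms, P(M+2)/P(M) = C(n,1)·p^(n−1)q / p^n = n·q/p = n · 0.25965/0.74035.
n = 0.7014 × 0.74035/0.25965 = 2.00 ≈ 2

2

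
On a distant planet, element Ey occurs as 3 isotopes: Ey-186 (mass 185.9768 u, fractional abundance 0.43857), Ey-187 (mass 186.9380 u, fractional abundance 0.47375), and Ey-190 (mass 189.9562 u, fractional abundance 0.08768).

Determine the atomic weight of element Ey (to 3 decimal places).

186.781 u

Ar = Σ fᵢ·mᵢ = 0.43857 × 185.9768 + 0.47375 × 186.9380 + 0.08768 × 189.9562
= 81.56385 + 88.56188 + 16.65536 = 186.78109 u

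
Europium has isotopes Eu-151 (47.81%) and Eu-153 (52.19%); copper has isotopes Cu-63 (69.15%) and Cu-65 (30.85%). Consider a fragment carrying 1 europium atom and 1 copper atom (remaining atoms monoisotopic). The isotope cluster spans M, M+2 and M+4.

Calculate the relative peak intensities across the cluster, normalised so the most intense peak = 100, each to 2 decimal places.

Europium pattern (n=1): 0.4781 : 0.5219
Copper pattern (n=1): 0.6915 : 0.3085
Convolve the two distributions (both contribute in 2-u steps):
  M: 0.4781×0.6915 = 0.330606
  M+2: 0.4781×0.3085 + 0.5219×0.6915 = 0.508388
  M+4: 0.5219×0.3085 = 0.161006
Scale to base peak (0.508388) = 100: 65.03 : 100.00 : 31.67

65.03 : 100.00 : 31.67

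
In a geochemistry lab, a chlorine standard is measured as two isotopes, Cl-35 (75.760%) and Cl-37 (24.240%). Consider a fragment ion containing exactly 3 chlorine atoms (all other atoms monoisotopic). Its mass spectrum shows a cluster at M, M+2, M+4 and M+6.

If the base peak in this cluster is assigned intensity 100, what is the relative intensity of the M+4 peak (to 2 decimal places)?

(0.75760 + 0.24240)^3 gives M 0.4348, M+2 0.4174, M+4 0.1335, M+6 0.0142; the largest is M.
P(M) = C(3,0) × 0.75760^3 × 0.24240^0 = 1 × 0.4348304 × 1.0000 = 0.434830 (base)
P(M+4) = C(3,2) × 0.75760^1 × 0.24240^2 = 3 × 0.7576 × 0.05875776 = 0.133545
Relative intensity = 0.133545 / 0.434830 × 100 = 30.71

30.71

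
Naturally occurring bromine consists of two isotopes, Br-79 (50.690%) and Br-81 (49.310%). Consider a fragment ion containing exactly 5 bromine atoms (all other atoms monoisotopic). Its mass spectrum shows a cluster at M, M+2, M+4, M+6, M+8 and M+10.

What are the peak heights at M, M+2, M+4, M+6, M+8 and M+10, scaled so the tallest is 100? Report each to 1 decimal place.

10.6 : 51.4 : 100.0 : 97.3 : 47.3 : 9.2

The 5 Br atoms are independent, so intensities follow the terms of (0.50690 + 0.49310)^5.
P(M) = 0.50690^5 = 0.033467
P(M+2) = 5 × 0.50690^4 × 0.49310^1 = 0.162777
P(M+4) = 10 × 0.50690^3 × 0.49310^2 = 0.316692
P(M+6) = 10 × 0.50690^2 × 0.49310^3 = 0.308070
P(M+8) = 5 × 0.50690^1 × 0.49310^4 = 0.149842
P(M+10) = 0.49310^5 = 0.029152
The M+4 peak is largest (0.316692); scaling to 100 gives 10.6 : 51.4 : 100.0 : 97.3 : 47.3 : 9.2.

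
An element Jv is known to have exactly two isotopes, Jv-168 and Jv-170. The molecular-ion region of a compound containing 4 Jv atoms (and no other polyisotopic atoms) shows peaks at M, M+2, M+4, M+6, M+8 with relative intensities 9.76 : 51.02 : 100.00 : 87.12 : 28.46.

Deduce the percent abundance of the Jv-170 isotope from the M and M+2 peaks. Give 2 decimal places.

Let p = fractional abundance of Jv-168. I(M+2)/I(M) = [C(4,1)·p^3·(1−p)] / p^4 = 4·(1−p)/p = 51.02/9.76 = 5.2275
(1−p)/p = 5.2275/4 = 1.3069  ⇒  p = 1/(1 + 1.3069) = 0.4335
Jv-168: 43.35%, Jv-170: 56.65%.

56.65%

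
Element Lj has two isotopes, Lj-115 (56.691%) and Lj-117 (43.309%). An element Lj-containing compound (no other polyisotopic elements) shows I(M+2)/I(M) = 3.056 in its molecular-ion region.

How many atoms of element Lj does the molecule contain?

For n independent Lj atoms, I(M+2)/I(M) = n · (abundance Lj-117) / (abundance Lj-115) = n · 0.43309/0.56691.
n = 3.056 × 0.56691/0.43309 = 4.00 ≈ 4

4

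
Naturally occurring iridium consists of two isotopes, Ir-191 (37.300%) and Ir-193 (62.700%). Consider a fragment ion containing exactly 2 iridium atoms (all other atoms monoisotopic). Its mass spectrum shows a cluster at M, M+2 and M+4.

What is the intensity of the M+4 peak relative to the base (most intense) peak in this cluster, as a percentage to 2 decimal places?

Term probabilities: M 0.1391, M+2 0.4677, M+4 0.3931. Base peak = M+2.
P(M+2) = C(2,1) × 0.37300^1 × 0.62700^1 = 2 × 0.3730 × 0.6270 = 0.467742 (base)
P(M+4) = C(2,2) × 0.37300^0 × 0.62700^2 = 1 × 1.0000 × 0.393129 = 0.393129
Relative intensity = 0.393129 / 0.467742 × 100 = 84.05

84.05%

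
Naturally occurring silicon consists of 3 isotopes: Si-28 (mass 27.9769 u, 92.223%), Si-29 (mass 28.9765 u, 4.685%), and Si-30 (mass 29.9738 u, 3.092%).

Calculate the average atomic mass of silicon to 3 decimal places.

28.085 u

The abundance-weighted mean is 0.92223 × 27.9769 + 0.04685 × 28.9765 + 0.03092 × 29.9738
= 25.80114 + 1.35755 + 0.92679 = 28.08548 u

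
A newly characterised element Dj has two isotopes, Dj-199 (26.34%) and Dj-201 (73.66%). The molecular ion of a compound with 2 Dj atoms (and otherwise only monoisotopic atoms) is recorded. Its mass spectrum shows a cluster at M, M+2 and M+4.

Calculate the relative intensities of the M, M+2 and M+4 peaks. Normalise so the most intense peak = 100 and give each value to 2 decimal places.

12.79 : 71.52 : 100.00

The 2 Dj atoms are independent, so intensities follow the terms of (0.2634 + 0.7366)^2.
P(M) = 0.2634^2 = 0.069380
P(M+2) = 2 × 0.2634^1 × 0.7366^1 = 0.388041
P(M+4) = 0.7366^2 = 0.542580
The M+4 peak is largest (0.542580); scaling to 100 gives 12.79 : 71.52 : 100.00.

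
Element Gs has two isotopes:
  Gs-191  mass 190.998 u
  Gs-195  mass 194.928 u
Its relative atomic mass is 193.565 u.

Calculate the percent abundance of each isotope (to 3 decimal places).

Gs-191: 34.682%, Gs-195: 65.318%

Writing the weighted mean with unknown fraction x of Gs-191:
190.998·x + 194.928·(1 − x) = 193.565
(190.998 − 194.928)·x = 193.565 − 194.928
x = -1.363 / -3.930 = 0.34682 → 34.682% Gs-191, 65.318% Gs-195.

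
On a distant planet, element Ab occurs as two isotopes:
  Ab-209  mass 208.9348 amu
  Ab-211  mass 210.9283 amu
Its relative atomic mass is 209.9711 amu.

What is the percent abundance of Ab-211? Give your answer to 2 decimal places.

With x = fraction of Ab-209 (so Ab-211 is 1 − x):
208.9348·x + 210.9283·(1 − x) = 209.9711
(208.9348 − 210.9283)·x = 209.9711 − 210.9283
x = -0.9572 / -1.9935 = 0.48016 → 48.02% Ab-209, 51.98% Ab-211.

51.98%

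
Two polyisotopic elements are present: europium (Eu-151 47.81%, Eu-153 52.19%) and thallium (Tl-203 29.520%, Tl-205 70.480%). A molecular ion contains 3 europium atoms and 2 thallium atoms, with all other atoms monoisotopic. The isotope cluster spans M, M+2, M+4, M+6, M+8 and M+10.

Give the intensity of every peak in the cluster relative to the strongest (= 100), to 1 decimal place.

2.7 : 21.7 : 67.3 : 100.0 : 71.8 : 20.0

Europium pattern (n=3): 0.10928391 : 0.3578871 : 0.39067407 : 0.14215492
Thallium pattern (n=2): 0.08714304 : 0.41611392 : 0.49674304
Convolve the two distributions (both contribute in 2-u steps):
  M: 0.10928391×0.08714304 = 0.009523
  M+2: 0.10928391×0.41611392 + 0.3578871×0.08714304 = 0.076662
  M+4: 0.10928391×0.49674304 + 0.3578871×0.41611392 + 0.39067407×0.08714304 = 0.237252
  M+6: 0.3578871×0.49674304 + 0.39067407×0.41611392 + 0.14215492×0.08714304 = 0.352731
  M+8: 0.39067407×0.49674304 + 0.14215492×0.41611392 = 0.253217
  M+10: 0.14215492×0.49674304 = 0.070614
Scale to base peak (0.352731) = 100: 2.7 : 21.7 : 67.3 : 100.0 : 71.8 : 20.0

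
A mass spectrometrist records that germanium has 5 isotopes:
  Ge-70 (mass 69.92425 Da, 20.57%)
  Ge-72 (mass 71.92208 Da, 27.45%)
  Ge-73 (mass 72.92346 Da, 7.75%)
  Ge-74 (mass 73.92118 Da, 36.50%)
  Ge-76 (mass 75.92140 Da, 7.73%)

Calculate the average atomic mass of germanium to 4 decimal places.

Ar = Σ fᵢ·mᵢ = 0.2057 × 69.92425 + 0.2745 × 71.92208 + 0.0775 × 72.92346 + 0.3650 × 73.92118 + 0.0773 × 75.92140
= 14.383418 + 19.742611 + 5.651568 + 26.981231 + 5.868724 = 72.627552 Da

72.6276 Da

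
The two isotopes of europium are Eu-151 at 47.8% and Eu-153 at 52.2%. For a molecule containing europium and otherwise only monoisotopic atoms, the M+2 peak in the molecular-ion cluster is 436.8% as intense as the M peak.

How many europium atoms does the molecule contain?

4

With n Eu atoms, P(M+2)/P(M) = C(n,1)·p^(n−1)q / p^n = n·q/p = n · 0.522/0.478.
n = 4.368 × 0.478/0.522 = 4.00 ≈ 4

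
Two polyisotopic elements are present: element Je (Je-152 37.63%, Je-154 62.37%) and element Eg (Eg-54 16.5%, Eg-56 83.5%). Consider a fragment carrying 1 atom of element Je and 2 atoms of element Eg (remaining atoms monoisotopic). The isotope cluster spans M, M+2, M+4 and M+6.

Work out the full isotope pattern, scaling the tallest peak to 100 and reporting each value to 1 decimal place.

Element Je pattern (n=1): 0.3763 : 0.6237
Element Eg pattern (n=2): 0.027225 : 0.27555 : 0.697225
Convolve the two distributions (both contribute in 2-u steps):
  M: 0.3763×0.027225 = 0.010245
  M+2: 0.3763×0.27555 + 0.6237×0.027225 = 0.120670
  M+4: 0.3763×0.697225 + 0.6237×0.27555 = 0.434226
  M+6: 0.6237×0.697225 = 0.434859
Scale to base peak (0.434859) = 100: 2.4 : 27.7 : 99.9 : 100.0

2.4 : 27.7 : 99.9 : 100.0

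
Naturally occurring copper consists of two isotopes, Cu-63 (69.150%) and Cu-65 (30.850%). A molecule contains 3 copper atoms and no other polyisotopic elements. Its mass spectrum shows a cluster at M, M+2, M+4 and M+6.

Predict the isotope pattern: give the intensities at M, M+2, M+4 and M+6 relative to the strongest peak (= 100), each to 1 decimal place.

74.7 : 100.0 : 44.6 : 6.6

Expanding (0.69150 + 0.30850)^3:
P(M) = 0.69150^3 = 0.330656
P(M+2) = 3 × 0.69150^2 × 0.30850^1 = 0.442548
P(M+4) = 3 × 0.69150^1 × 0.30850^2 = 0.197435
P(M+6) = 0.30850^3 = 0.029361
The M+2 peak is largest (0.442548); scaling to 100 gives 74.7 : 100.0 : 44.6 : 6.6.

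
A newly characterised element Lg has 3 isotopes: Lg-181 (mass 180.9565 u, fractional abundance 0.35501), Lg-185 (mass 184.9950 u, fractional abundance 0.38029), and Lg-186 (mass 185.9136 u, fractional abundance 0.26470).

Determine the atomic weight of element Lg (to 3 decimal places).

183.804 u

The abundance-weighted mean is 0.35501 × 180.9565 + 0.38029 × 184.9950 + 0.26470 × 185.9136
= 64.24137 + 70.35175 + 49.21133 = 183.80445 u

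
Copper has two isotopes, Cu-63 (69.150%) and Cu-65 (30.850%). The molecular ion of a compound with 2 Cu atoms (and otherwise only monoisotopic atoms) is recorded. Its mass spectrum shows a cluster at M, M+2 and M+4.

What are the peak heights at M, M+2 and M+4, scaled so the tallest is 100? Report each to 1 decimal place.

100.0 : 89.2 : 19.9

Expanding (0.69150 + 0.30850)^2:
P(M) = 0.69150^2 = 0.478172
P(M+2) = 2 × 0.69150^1 × 0.30850^1 = 0.426656
P(M+4) = 0.30850^2 = 0.095172
The M peak is largest (0.478172); scaling to 100 gives 100.0 : 89.2 : 19.9.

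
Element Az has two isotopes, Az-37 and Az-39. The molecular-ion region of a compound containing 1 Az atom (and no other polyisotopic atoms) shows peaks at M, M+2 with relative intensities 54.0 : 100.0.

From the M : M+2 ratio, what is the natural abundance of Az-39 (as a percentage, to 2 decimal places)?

64.94%

Write p for the Az-37 fraction. I(M+2)/I(M) = [C(1,1)·p^0·(1−p)] / p^1 = 1·(1−p)/p = 100.0/54.0 = 1.8519
(1−p)/p = 1.8519/1 = 1.8519  ⇒  p = 1/(1 + 1.8519) = 0.3506
Az-37: 35.06%, Az-39: 64.94%.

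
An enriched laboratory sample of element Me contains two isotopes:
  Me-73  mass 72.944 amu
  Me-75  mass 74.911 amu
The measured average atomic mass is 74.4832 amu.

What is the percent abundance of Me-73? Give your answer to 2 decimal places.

Writing the weighted mean with unknown fraction x of Me-73:
72.944·x + 74.911·(1 − x) = 74.4832
(72.944 − 74.911)·x = 74.4832 − 74.911
x = -0.4278 / -1.967 = 0.21749 → 21.75% Me-73, 78.25% Me-75.

21.75%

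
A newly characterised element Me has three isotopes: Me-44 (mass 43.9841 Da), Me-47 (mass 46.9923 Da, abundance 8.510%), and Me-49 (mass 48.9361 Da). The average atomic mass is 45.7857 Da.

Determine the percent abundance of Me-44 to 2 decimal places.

60.28%

The remaining 91.490% is split between Me-44 (fraction x) and Me-49 (fraction 0.91490 − x).
Substituting: 43.9841x + 48.9361(0.91490 − x) = 41.78665527
(43.9841 − 48.9361)x = -2.98498262  ⇒  x = 0.60278, y = 0.31212
Me-44: 60.28%, Me-49: 31.21%.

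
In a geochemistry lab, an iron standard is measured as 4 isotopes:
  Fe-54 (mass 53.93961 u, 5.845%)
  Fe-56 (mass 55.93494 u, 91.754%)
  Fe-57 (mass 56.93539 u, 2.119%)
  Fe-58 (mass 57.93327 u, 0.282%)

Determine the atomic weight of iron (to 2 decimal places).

55.85 u

Weight each isotope mass by its fractional abundance: 0.05845 × 53.93961 + 0.91754 × 55.93494 + 0.02119 × 56.93539 + 0.00282 × 57.93327
= 3.152770 + 51.322545 + 1.206461 + 0.163372 = 55.845148 u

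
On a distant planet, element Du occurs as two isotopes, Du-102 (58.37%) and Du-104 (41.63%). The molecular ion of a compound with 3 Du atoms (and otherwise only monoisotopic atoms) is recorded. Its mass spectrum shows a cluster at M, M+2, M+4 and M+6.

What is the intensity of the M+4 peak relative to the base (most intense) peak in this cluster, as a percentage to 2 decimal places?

(0.5837 + 0.4163)^3 gives M 0.1989, M+2 0.4255, M+4 0.3035, M+6 0.0721; the largest is M+2.
P(M+2) = C(3,1) × 0.5837^2 × 0.4163^1 = 3 × 0.34070569 × 0.4163 = 0.425507 (base)
P(M+4) = C(3,2) × 0.5837^1 × 0.4163^2 = 3 × 0.5837 × 0.17330569 = 0.303476
Relative intensity = 0.303476 / 0.425507 × 100 = 71.32

71.32%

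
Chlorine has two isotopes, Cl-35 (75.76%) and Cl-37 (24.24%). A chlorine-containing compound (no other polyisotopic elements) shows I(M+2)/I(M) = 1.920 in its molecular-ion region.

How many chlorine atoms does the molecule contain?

6

With n Cl atoms, P(M+2)/P(M) = C(n,1)·p^(n−1)q / p^n = n·q/p = n · 0.2424/0.7576.
n = 1.920 × 0.7576/0.2424 = 6.00 ≈ 6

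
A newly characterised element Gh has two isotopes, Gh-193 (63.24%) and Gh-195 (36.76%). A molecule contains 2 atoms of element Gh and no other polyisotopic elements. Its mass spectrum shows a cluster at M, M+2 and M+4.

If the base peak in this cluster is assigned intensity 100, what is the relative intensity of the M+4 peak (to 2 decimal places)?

29.06

Term probabilities: M 0.3999, M+2 0.4649, M+4 0.1351. Base peak = M+2.
P(M+2) = C(2,1) × 0.6324^1 × 0.3676^1 = 2 × 0.6324 × 0.3676 = 0.464940 (base)
P(M+4) = C(2,2) × 0.6324^0 × 0.3676^2 = 1 × 1.0000 × 0.13512976 = 0.135130
Relative intensity = 0.135130 / 0.464940 × 100 = 29.06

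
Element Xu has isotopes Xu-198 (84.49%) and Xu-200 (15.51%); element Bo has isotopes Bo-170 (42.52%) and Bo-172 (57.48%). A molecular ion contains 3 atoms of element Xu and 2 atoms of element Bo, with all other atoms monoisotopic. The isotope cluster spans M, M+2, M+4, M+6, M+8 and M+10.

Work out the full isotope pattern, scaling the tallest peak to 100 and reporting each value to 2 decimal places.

29.26 : 95.23 : 100.00 : 37.63 : 5.90 : 0.33

Element Xu pattern (n=3): 0.60313694 : 0.3321572 : 0.06097477 : 0.00373109
Element Bo pattern (n=2): 0.18079504 : 0.48880992 : 0.33039504
Convolve the two distributions (both contribute in 2-u steps):
  M: 0.60313694×0.18079504 = 0.109044
  M+2: 0.60313694×0.48880992 + 0.3321572×0.18079504 = 0.354872
  M+4: 0.60313694×0.33039504 + 0.3321572×0.48880992 + 0.06097477×0.18079504 = 0.372659
  M+6: 0.3321572×0.33039504 + 0.06097477×0.48880992 + 0.00373109×0.18079504 = 0.140223
  M+8: 0.06097477×0.33039504 + 0.00373109×0.48880992 = 0.021970
  M+10: 0.00373109×0.33039504 = 0.001233
Scale to base peak (0.372659) = 100: 29.26 : 95.23 : 100.00 : 37.63 : 5.90 : 0.33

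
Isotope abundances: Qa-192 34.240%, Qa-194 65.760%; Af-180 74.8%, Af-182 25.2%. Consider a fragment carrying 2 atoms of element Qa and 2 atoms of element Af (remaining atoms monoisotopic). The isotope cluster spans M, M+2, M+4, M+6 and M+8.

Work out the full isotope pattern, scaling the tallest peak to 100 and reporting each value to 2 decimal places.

15.65 : 70.65 : 100.00 : 45.72 : 6.55

Element Qa pattern (n=2): 0.11723776 : 0.45032448 : 0.43243776
Element Af pattern (n=2): 0.559504 : 0.376992 : 0.063504
Convolve the two distributions (both contribute in 2-u steps):
  M: 0.11723776×0.559504 = 0.065595
  M+2: 0.11723776×0.376992 + 0.45032448×0.559504 = 0.296156
  M+4: 0.11723776×0.063504 + 0.45032448×0.376992 + 0.43243776×0.559504 = 0.419164
  M+6: 0.45032448×0.063504 + 0.43243776×0.376992 = 0.191623
  M+8: 0.43243776×0.063504 = 0.027462
Scale to base peak (0.419164) = 100: 15.65 : 70.65 : 100.00 : 45.72 : 6.55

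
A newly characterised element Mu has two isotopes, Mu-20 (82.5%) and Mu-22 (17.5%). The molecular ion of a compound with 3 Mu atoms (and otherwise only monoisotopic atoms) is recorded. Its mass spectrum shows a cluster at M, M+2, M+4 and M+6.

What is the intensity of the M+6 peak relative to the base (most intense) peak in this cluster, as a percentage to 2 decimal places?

Term probabilities: M 0.5615, M+2 0.3573, M+4 0.0758, M+6 0.0054. Base peak = M.
P(M) = C(3,0) × 0.825^3 × 0.175^0 = 1 × 0.56151562 × 1.0000 = 0.561516 (base)
P(M+6) = C(3,3) × 0.825^0 × 0.175^3 = 1 × 1.0000 × 0.00535938 = 0.005359
Relative intensity = 0.005359 / 0.561516 × 100 = 0.95

0.95%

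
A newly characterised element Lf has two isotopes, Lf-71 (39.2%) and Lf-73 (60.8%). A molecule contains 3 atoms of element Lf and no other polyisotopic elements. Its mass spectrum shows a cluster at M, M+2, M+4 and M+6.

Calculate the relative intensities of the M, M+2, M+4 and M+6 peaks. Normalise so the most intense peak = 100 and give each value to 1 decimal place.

The 3 Lf atoms are independent, so intensities follow the terms of (0.392 + 0.608)^3.
P(M) = 0.392^3 = 0.060236
P(M+2) = 3 × 0.392^2 × 0.608^1 = 0.280283
P(M+4) = 3 × 0.392^1 × 0.608^2 = 0.434725
P(M+6) = 0.608^3 = 0.224756
The M+4 peak is largest (0.434725); scaling to 100 gives 13.9 : 64.5 : 100.0 : 51.7.

13.9 : 64.5 : 100.0 : 51.7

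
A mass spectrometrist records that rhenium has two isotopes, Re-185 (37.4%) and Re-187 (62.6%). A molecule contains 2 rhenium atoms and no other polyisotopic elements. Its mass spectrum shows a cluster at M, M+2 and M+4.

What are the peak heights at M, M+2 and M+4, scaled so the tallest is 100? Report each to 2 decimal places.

29.87 : 100.00 : 83.69

Each Re atom is independently Re-185 (p = 0.374) or Re-187 (q = 0.626); the cluster is the binomial expansion (p + q)^2.
P(M) = 0.374^2 = 0.139876
P(M+2) = 2 × 0.374^1 × 0.626^1 = 0.468248
P(M+4) = 0.626^2 = 0.391876
The M+2 peak is largest (0.468248); scaling to 100 gives 29.87 : 100.00 : 83.69.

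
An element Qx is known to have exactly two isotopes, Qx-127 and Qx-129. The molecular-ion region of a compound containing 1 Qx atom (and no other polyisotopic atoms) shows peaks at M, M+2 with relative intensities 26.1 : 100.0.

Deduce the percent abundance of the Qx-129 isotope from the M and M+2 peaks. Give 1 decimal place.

Write p for the Qx-127 fraction. I(M+2)/I(M) = [C(1,1)·p^0·(1−p)] / p^1 = 1·(1−p)/p = 100.0/26.1 = 3.8314
(1−p)/p = 3.8314/1 = 3.8314  ⇒  p = 1/(1 + 3.8314) = 0.2070
Qx-127: 20.7%, Qx-129: 79.3%.

79.3%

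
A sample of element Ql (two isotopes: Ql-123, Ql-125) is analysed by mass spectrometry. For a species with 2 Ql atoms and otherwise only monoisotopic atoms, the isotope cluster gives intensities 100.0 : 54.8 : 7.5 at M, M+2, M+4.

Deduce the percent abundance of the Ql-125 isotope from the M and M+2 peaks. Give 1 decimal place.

Let p = fractional abundance of Ql-123. I(M+2)/I(M) = [C(2,1)·p^1·(1−p)] / p^2 = 2·(1−p)/p = 54.8/100.0 = 0.5480
(1−p)/p = 0.5480/2 = 0.2740  ⇒  p = 1/(1 + 0.2740) = 0.7849
Ql-123: 78.5%, Ql-125: 21.5%.

21.5%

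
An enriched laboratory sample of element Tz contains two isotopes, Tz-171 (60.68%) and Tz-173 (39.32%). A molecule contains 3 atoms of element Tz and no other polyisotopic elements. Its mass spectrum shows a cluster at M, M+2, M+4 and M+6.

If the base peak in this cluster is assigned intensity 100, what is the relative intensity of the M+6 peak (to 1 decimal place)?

Term probabilities: M 0.2234, M+2 0.4343, M+4 0.2814, M+6 0.0608. Base peak = M+2.
P(M+2) = C(3,1) × 0.6068^2 × 0.3932^1 = 3 × 0.36820624 × 0.3932 = 0.434336 (base)
P(M+6) = C(3,3) × 0.6068^0 × 0.3932^3 = 1 × 1.0000 × 0.06079117 = 0.060791
Relative intensity = 0.060791 / 0.434336 × 100 = 14.0

14.0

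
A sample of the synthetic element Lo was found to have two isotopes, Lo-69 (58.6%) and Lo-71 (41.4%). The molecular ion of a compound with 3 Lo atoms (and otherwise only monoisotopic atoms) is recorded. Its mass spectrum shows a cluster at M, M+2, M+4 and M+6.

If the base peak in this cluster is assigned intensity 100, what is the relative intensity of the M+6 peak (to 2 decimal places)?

16.64

(0.586 + 0.414)^3 gives M 0.2012, M+2 0.4265, M+4 0.3013, M+6 0.0710; the largest is M+2.
P(M+2) = C(3,1) × 0.586^2 × 0.414^1 = 3 × 0.343396 × 0.4140 = 0.426498 (base)
P(M+6) = C(3,3) × 0.586^0 × 0.414^3 = 1 × 1.0000 × 0.07095794 = 0.070958
Relative intensity = 0.070958 / 0.426498 × 100 = 16.64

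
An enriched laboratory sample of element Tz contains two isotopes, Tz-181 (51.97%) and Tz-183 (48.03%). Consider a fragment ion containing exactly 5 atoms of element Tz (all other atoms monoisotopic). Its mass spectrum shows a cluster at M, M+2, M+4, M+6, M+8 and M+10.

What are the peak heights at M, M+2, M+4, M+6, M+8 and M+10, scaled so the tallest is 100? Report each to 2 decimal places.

11.71 : 54.10 : 100.00 : 92.42 : 42.71 : 7.89

The 5 Tz atoms are independent, so intensities follow the terms of (0.5197 + 0.4803)^5.
P(M) = 0.5197^5 = 0.037911
P(M+2) = 5 × 0.5197^4 × 0.4803^1 = 0.175184
P(M+4) = 10 × 0.5197^3 × 0.4803^2 = 0.323805
P(M+6) = 10 × 0.5197^2 × 0.4803^3 = 0.299256
P(M+8) = 5 × 0.5197^1 × 0.4803^4 = 0.138284
P(M+10) = 0.4803^5 = 0.025560
The M+4 peak is largest (0.323805); scaling to 100 gives 11.71 : 54.10 : 100.00 : 92.42 : 42.71 : 7.89.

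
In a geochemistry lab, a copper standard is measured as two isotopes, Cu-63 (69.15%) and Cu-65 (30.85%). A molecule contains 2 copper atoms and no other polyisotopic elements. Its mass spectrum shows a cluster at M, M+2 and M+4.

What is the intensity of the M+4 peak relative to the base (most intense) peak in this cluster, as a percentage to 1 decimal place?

19.9%

(0.6915 + 0.3085)^2 gives M 0.4782, M+2 0.4267, M+4 0.0952; the largest is M.
P(M) = C(2,0) × 0.6915^2 × 0.3085^0 = 1 × 0.47817225 × 1.0000 = 0.478172 (base)
P(M+4) = C(2,2) × 0.6915^0 × 0.3085^2 = 1 × 1.0000 × 0.09517225 = 0.095172
Relative intensity = 0.095172 / 0.478172 × 100 = 19.9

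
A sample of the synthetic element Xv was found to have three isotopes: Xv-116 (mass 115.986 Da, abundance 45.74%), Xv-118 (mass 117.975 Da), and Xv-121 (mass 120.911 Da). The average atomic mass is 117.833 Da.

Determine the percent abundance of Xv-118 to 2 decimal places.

28.11%

The remaining 54.26% is split between Xv-118 (fraction x) and Xv-121 (fraction 0.5426 − x).
Substituting: 117.975x + 120.911(0.5426 − x) = 64.7810036
(117.975 − 120.911)x = -0.825305  ⇒  x = 0.28110, y = 0.26150
Xv-118: 28.11%, Xv-121: 26.15%.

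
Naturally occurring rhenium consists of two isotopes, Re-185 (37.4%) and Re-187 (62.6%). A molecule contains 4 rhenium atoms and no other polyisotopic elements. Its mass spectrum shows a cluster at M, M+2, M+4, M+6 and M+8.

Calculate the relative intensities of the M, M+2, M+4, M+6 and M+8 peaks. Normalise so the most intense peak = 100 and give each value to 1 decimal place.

The 4 Re atoms are independent, so intensities follow the terms of (0.374 + 0.626)^4.
P(M) = 0.374^4 = 0.019565
P(M+2) = 4 × 0.374^3 × 0.626^1 = 0.130993
P(M+4) = 6 × 0.374^2 × 0.626^2 = 0.328884
P(M+6) = 4 × 0.374^1 × 0.626^3 = 0.366990
P(M+8) = 0.626^4 = 0.153567
The M+6 peak is largest (0.366990); scaling to 100 gives 5.3 : 35.7 : 89.6 : 100.0 : 41.8.

5.3 : 35.7 : 89.6 : 100.0 : 41.8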